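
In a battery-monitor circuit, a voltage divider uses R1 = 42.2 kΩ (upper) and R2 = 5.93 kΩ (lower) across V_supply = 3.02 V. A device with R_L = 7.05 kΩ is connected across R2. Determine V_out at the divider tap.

V_out ≈ 0.214 V

R2 ‖ R_L = (5.93 × 7.05)/(5.93 + 7.05) = 3.221 kΩ.
Then V_out = V_supply · R2'/(R1 + R2') = 3.02 × 3.221/45.42 = 0.2142 V.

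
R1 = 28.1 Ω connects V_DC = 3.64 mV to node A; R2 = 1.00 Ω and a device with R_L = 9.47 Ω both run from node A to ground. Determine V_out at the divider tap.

V_out ≈ 0.114 mV

First combine the lower leg with the load: R2 ‖ R_L = 0.9045 Ω.
Then V_out = V_DC · R2'/(R1 + R2') = 3.64 × 0.9045/29.00 = 0.1135 mV.
(Unloaded it would be 0.125 mV; the load pulls it down.)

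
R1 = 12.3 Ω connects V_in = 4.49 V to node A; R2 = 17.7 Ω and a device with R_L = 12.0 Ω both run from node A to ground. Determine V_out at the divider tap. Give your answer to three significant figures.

R2 ‖ R_L = (17.7 × 12.0)/(17.7 + 12.0) = 7.152 Ω.
Then V_out = V_in · R2'/(R1 + R2') = 4.49 × 7.152/19.45 = 1.651 V.

V_out ≈ 1.65 V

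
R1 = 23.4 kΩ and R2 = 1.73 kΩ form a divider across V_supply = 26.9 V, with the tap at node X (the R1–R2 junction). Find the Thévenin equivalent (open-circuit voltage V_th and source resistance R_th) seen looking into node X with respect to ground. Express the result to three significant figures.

V_th ≈ 1.85 V, R_th ≈ 1.61 kΩ

V_th is the unloaded tap voltage: V_supply · R2/(R1+R2) = 26.9 × 0.06884 = 1.852 V.
Zeroing V_supply shorts the top of R1 to ground, so R_th = R1 ‖ R2 = 1.611 kΩ.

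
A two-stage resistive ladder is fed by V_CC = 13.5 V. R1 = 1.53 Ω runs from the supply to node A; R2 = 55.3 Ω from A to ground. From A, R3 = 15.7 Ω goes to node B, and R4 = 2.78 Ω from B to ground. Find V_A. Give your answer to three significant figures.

Node A sees R2 in parallel with the series input of stage 2, R3 + R4 = 18.48 Ω.
Effective lower resistance at A: R2 ‖ 18.48 = 13.85 Ω.
V_A = 13.5 × 13.85/(1.53 + 13.85) = 12.16 V.

V_A ≈ 12.2 V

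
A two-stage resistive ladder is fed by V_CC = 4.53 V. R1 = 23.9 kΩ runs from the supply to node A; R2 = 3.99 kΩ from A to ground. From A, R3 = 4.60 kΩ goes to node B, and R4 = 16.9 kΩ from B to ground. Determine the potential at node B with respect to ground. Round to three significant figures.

V_B ≈ 0.440 V

The second stage (R3 + R4 = 21.50 kΩ) loads node A in parallel with R2.
R2 ‖ (R3+R4) = 3.365 kΩ.
V_A = 4.53 × 3.365/(23.9 + 3.365) = 0.5591 V.
Then the unloaded second divider: V_B = V_A × R4/(R3+R4) = 0.5591 × 0.7860 = 0.4395 V.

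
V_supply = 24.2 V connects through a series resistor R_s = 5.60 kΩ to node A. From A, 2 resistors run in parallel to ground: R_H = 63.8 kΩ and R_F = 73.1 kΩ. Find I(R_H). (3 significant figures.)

I ≈ 0.326 mA

Parallel bank: R_p = 1/(1/63.8 + 1/73.1) = 34.07 kΩ.
V_A = 24.2 × 34.07/39.67 = 20.78 V.
I(R_H) = V_A / R_H = 20.78/63.8 = 0.3258 mA.
(Equivalently: I_total = 0.6101 mA, then current-divider fraction G_k/ΣG = 0.5340.)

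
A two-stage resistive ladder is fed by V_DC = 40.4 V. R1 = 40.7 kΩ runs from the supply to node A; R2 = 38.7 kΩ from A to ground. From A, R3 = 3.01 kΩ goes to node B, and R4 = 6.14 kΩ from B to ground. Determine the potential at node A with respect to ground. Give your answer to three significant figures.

Looking into the second stage from A: R3 + R4 = 9.150 kΩ appears in parallel with R2.
Effective lower resistance at A: R2 ‖ 9.150 = 7.400 kΩ.
V_A = 40.4 × 7.400/(40.7 + 7.400) = 6.216 V.

V_A ≈ 6.22 V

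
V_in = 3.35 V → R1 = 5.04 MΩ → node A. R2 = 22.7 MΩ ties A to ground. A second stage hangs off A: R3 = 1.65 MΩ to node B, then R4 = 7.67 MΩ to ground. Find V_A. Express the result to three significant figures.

Looking into the second stage from A: R3 + R4 = 9.320 MΩ appears in parallel with R2.
R2 ‖ (R3+R4) = 6.607 MΩ.
So V_A = 3.35 × 0.5673 = 1.900 V.

V_A ≈ 1.90 V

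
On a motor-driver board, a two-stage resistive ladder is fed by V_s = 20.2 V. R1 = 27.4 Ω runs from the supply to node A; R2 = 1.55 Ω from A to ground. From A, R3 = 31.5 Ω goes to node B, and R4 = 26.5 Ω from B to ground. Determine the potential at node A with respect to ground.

Looking into the second stage from A: R3 + R4 = 58.00 Ω appears in parallel with R2.
Effective lower resistance at A: R2 ‖ 58.00 = 1.510 Ω.
First divider: V_A = V_s · 1.510/(27.4 + 1.510) = 1.055 V.

V_A ≈ 1.05 V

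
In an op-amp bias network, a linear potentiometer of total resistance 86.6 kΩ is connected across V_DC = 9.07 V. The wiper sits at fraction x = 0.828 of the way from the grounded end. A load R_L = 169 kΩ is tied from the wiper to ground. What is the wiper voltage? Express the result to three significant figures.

The pot divides into 14.90 kΩ above the wiper and 71.70 kΩ below.
Lower segment in parallel with the load: 71.70 ‖ 169 = 50.34 kΩ.
Then V_out = V_DC · 50.34/(14.90 + 50.34) = 6.999 V.
(Unloaded: V_out = x·V_DC = 7.51 V.)

V_out ≈ 7.00 V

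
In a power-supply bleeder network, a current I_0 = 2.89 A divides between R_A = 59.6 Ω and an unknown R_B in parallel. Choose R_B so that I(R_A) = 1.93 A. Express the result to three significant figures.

In a two-way split, I_A/I_0 = R_B/(R_A + R_B).
With f = 0.6678, R_B = R_A · f/(1−f) = 59.6 × 2.010 = 119.8 Ω.

R_B ≈ 120 Ω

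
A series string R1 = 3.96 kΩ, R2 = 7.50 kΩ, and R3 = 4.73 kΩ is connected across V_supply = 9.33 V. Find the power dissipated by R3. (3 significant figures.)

P ≈ 1.57 mW

Series current I = V_supply/ΣR = 9.33/16.19 = 0.5763 mA.
V(R3) = I·R = 2.726 V; P = V·I = 2.726 × 0.5763 = 1.571 mW.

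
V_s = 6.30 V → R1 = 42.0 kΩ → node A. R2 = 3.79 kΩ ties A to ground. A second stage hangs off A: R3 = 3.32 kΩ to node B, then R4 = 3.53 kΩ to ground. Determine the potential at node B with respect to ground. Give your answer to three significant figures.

The second stage (R3 + R4 = 6.850 kΩ) loads node A in parallel with R2.
Effective lower resistance at A: R2 ‖ 6.850 = 2.440 kΩ.
V_A = 6.30 × 2.440/(42.0 + 2.440) = 0.3459 V.
V_B = V_A × 0.5153 = 0.1783 V.

V_B ≈ 0.178 V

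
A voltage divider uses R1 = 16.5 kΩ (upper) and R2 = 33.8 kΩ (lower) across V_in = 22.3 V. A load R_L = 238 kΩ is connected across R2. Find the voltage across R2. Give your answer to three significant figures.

V_out ≈ 14.3 V

R2 ‖ R_L = (33.8 × 238)/(33.8 + 238) = 29.60 kΩ.
Now apply the divider: V_out = 22.3 × 0.6421 = 14.32 V.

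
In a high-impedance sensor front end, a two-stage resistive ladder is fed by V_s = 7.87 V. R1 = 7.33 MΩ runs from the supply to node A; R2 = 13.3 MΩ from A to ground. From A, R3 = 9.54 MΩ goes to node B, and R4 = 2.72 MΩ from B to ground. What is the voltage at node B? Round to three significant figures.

V_B ≈ 0.812 V

Node A sees R2 in parallel with the series input of stage 2, R3 + R4 = 12.26 MΩ.
Effective lower resistance at A: R2 ‖ 12.26 = 6.379 MΩ.
First divider: V_A = V_s · 6.379/(7.33 + 6.379) = 3.662 V.
Stage 2 is unloaded, so V_B = V_A · R4/(R3+R4) = 3.662 × 2.72/12.26 = 0.8125 V.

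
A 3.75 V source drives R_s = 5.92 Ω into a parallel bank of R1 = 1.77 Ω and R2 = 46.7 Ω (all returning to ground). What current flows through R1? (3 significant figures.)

Equivalent of the parallel group: R_p = 1.705 Ω.
V_A by voltage divider: V_A = 3.75 × 1.705/(5.92 + 1.705) = 0.8387 V.
I(R1) = V_A / R1 = 0.8387/1.77 = 0.4738 A.

I ≈ 0.474 A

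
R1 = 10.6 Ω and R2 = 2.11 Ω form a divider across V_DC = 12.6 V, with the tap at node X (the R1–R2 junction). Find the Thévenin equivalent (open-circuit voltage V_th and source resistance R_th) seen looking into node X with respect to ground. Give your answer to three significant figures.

V_th ≈ 2.09 V, R_th ≈ 1.76 Ω

With X open, the divider is unloaded: V_th = 12.6 × 2.11/12.71 = 2.092 V.
With V_DC suppressed (replaced by a short), R_th = R1 ‖ R2 = (10.60 × 2.11)/(10.60 + 2.11) = 1.760 Ω.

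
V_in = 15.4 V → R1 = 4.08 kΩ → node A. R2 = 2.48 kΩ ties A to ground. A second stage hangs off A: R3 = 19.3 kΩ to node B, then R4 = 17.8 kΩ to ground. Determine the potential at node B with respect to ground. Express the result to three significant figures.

Looking into the second stage from A: R3 + R4 = 37.10 kΩ appears in parallel with R2.
R2 ‖ (R3+R4) = 2.325 kΩ.
So V_A = 15.4 × 0.3630 = 5.590 V.
Then the unloaded second divider: V_B = V_A × R4/(R3+R4) = 5.590 × 0.4798 = 2.682 V.

V_B ≈ 2.68 V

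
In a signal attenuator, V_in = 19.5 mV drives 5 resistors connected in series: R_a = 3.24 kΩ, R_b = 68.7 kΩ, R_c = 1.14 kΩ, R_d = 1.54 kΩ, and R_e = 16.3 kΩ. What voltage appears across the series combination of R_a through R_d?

V ≈ 16.0 mV

Total series resistance ΣR = 3.24 + 68.7 + 1.14 + 1.54 + 16.3 = 90.92 kΩ.
R_{R_a..R_d} = 3.24 + 68.7 + 1.14 + 1.54 = 74.62 kΩ.
Voltage divider: V = V_in · (74.62 / 90.92) = 19.5 × 0.8207 = 16.00 mV.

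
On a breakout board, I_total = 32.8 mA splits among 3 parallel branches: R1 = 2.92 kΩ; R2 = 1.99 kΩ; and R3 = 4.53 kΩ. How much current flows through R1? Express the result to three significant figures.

I ≈ 10.5 mA

Total conductance ΣG = 1/2.92 + 1/1.99 + 1/4.53 = 1.066 (units of 1/kΩ).
By the current-divider rule, I = I_total · G_k/ΣG = 32.8 × 0.3213 = 10.54 mA.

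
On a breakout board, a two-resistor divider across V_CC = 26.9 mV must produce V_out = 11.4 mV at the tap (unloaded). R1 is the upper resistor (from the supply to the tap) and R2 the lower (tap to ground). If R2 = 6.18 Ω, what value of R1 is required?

The divider ratio is R2/(R1+R2) = 11.4/26.9 = 0.4238.
R1 = R2·(1/k − 1) = 6.18 × 1.360 = 8.403 Ω.

R1 ≈ 8.40 Ω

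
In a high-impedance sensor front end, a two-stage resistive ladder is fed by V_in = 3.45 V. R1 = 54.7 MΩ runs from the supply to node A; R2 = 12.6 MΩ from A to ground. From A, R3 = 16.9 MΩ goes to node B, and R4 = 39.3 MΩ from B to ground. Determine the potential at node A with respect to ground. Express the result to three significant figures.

V_A ≈ 0.546 V

Node A sees R2 in parallel with the series input of stage 2, R3 + R4 = 56.20 MΩ.
R2 ‖ (R3+R4) = 10.29 MΩ.
First divider: V_A = V_in · 10.29/(54.7 + 10.29) = 0.5464 V.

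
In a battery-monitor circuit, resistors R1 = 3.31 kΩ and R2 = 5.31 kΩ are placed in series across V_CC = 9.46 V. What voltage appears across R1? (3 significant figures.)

Series total: ΣR = 3.31 + 5.31 = 8.620 kΩ.
Voltage divider: V = V_CC · (3.310 / 8.620) = 9.46 × 0.3840 = 3.633 V.

V ≈ 3.63 V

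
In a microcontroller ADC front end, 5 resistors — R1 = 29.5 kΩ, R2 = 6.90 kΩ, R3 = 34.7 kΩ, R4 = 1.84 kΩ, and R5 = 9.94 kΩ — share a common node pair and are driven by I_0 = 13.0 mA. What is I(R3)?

I ≈ 0.440 mA

Conductances: ΣG = 1/29.5 + 1/6.90 + 1/34.7 + 1/1.84 + 1/9.94 = 0.8517 (1/kΩ).
By the current-divider rule, I = I_0 · G_k/ΣG = 13.0 × 0.03384 = 0.4399 mA.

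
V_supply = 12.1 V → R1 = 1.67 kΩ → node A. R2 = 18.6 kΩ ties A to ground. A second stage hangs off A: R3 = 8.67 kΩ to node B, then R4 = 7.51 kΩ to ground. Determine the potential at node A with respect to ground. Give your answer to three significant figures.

V_A ≈ 10.1 V

Looking into the second stage from A: R3 + R4 = 16.18 kΩ appears in parallel with R2.
Effective lower resistance at A: R2 ‖ 16.18 = 8.653 kΩ.
So V_A = 12.1 × 0.8382 = 10.14 V.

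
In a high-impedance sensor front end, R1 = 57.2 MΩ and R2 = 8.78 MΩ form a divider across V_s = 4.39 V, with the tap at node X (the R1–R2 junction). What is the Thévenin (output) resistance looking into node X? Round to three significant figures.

R_th ≈ 7.61 MΩ

With V_s suppressed (replaced by a short), R_th = R1 ‖ R2 = (57.20 × 8.78)/(57.20 + 8.78) = 7.612 MΩ.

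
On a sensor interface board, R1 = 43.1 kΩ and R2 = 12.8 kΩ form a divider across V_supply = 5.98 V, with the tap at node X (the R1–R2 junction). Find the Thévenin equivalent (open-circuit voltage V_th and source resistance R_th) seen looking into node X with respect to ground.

V_th ≈ 1.37 V, R_th ≈ 9.87 kΩ

V_th is the unloaded tap voltage: V_supply · R2/(R1+R2) = 5.98 × 0.2290 = 1.369 V.
Looking into X with the source shorted: R_th = R1·R2/(R1+R2) = 43.10 × 12.8/55.90 = 9.869 kΩ.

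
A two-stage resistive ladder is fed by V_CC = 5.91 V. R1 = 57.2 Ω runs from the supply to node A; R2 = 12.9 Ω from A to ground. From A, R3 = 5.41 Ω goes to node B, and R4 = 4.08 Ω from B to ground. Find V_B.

V_B ≈ 0.222 V

The second stage (R3 + R4 = 9.490 Ω) loads node A in parallel with R2.
R2 ‖ (R3+R4) = 5.468 Ω.
V_A = 5.91 × 5.468/(57.2 + 5.468) = 0.5156 V.
Then the unloaded second divider: V_B = V_A × R4/(R3+R4) = 0.5156 × 0.4299 = 0.2217 V.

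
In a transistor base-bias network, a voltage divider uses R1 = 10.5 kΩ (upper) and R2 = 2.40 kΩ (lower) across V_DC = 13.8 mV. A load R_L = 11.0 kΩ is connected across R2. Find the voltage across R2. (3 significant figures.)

V_out ≈ 2.18 mV

First combine the lower leg with the load: R2 ‖ R_L = 1.970 kΩ.
Then V_out = V_DC · R2'/(R1 + R2') = 13.8 × 1.970/12.47 = 2.180 mV.
(Unloaded it would be 2.57 mV; the load pulls it down.)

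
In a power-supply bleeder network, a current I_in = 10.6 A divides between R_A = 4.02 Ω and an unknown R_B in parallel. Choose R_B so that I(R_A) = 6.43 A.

In a two-way split, I_A/I_in = R_B/(R_A + R_B).
6.43/10.6 = R_B/(R_A + R_B) → R_B = R_A · (0.6066)/(1 − 0.6066) = 4.02 × 1.542 = 6.199 Ω.

R_B ≈ 6.20 Ω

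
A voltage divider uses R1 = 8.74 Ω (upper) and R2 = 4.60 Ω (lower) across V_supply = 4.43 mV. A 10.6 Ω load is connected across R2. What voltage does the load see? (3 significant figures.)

V_out ≈ 1.19 mV

R2 ‖ R_L = (4.60 × 10.6)/(4.60 + 10.6) = 3.208 Ω.
Voltage divider with the loaded lower leg: V_out = 4.43 × 3.208/(8.74 + 3.208) = 4.43 × 0.2685 = 1.189 mV.
(Unloaded it would be 1.53 mV; the load pulls it down.)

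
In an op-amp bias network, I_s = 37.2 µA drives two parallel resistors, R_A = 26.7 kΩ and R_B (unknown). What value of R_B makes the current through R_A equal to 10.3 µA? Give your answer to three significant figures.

In a two-way split, I_A/I_s = R_B/(R_A + R_B).
With f = 0.2769, R_B = R_A · f/(1−f) = 26.7 × 0.3829 = 10.22 kΩ.

R_B ≈ 10.2 kΩ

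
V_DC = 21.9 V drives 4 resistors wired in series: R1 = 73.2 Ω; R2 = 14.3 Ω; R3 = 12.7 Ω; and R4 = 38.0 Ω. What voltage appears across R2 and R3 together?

Series total: ΣR = 73.2 + 14.3 + 12.7 + 38.0 = 138.2 Ω.
R_{R2..R3} = 14.3 + 12.7 = 27.00 Ω.
Voltage divider: V = V_DC · (27.00 / 138.2) = 21.9 × 0.1954 = 4.279 V.

V ≈ 4.28 V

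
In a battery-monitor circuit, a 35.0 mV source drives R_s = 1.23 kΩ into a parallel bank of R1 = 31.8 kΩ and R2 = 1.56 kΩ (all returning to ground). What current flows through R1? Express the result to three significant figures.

I ≈ 0.602 µA

Parallel bank: R_p = 1/(1/31.8 + 1/1.56) = 1.487 kΩ.
V_A by voltage divider: V_A = 35.0 × 1.487/(1.23 + 1.487) = 19.16 mV.
I(R1) = V_A / R1 = 19.16/31.8 = 0.6024 µA.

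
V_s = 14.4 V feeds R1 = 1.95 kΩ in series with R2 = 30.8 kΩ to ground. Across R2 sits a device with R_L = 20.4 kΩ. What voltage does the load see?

V_out ≈ 12.4 V

The load sits in parallel with R2, giving an effective lower resistance R2' = R2·R_L/(R2+R_L) = 12.27 kΩ.
Then V_out = V_s · R2'/(R1 + R2') = 14.4 × 12.27/14.22 = 12.43 V.
(Unloaded it would be 13.5 V; the load pulls it down.)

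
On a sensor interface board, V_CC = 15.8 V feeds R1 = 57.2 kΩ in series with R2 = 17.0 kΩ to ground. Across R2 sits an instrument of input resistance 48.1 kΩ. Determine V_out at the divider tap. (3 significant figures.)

First combine the lower leg with the load: R2 ‖ R_L = 12.56 kΩ.
Then V_out = V_CC · R2'/(R1 + R2') = 15.8 × 12.56/69.76 = 2.845 V.

V_out ≈ 2.84 V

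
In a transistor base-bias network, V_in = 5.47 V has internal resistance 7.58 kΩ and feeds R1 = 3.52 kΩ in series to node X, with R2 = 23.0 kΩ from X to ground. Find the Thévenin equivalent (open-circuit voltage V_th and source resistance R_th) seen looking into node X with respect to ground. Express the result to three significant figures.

R1' = 7.58 + 3.52 = 11.10 kΩ (source resistance + R1).
V_th is the unloaded tap voltage: V_in · R2/(R1'+R2) = 5.47 × 0.6745 = 3.689 V.
Looking into X with the source shorted: R_th = R1'·R2/(R1'+R2) = 11.10 × 23.0/34.10 = 7.487 kΩ.

V_th ≈ 3.69 V, R_th ≈ 7.49 kΩ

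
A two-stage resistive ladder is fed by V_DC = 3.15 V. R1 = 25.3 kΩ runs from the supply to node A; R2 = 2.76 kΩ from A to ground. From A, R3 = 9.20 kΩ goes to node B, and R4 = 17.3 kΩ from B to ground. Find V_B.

Looking into the second stage from A: R3 + R4 = 26.50 kΩ appears in parallel with R2.
Effective lower resistance at A: R2 ‖ 26.50 = 2.500 kΩ.
First divider: V_A = V_DC · 2.500/(25.3 + 2.500) = 0.2832 V.
V_B = V_A × 0.6528 = 0.1849 V.

V_B ≈ 0.185 V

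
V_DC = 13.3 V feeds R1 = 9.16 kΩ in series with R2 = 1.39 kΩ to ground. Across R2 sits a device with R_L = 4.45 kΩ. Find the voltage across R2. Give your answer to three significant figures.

V_out ≈ 1.38 V

R2 ‖ R_L = (1.39 × 4.45)/(1.39 + 4.45) = 1.059 kΩ.
Then V_out = V_DC · R2'/(R1 + R2') = 13.3 × 1.059/10.22 = 1.378 V.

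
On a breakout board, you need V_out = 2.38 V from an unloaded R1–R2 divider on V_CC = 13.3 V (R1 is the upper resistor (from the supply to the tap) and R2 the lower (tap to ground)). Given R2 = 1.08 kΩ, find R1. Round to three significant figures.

V_out/V_CC = R2/(R1+R2) = 0.1789.
So R1 = R2 · (V_CC/V_out − 1) = 1.08 × (13.3/2.38 − 1) = 1.08 × 4.588 = 4.955 kΩ.

R1 ≈ 4.96 kΩ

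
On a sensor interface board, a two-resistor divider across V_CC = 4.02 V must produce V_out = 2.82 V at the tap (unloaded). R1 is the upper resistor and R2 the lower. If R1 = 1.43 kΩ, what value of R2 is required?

R2 ≈ 3.36 kΩ

V_out/V_CC = R2/(R1+R2) = 0.7015.
So R2 = R1 · V_out/(V_CC − V_out) = 1.43 × 2.82/(4.02 − 2.82) = 1.43 × 2.350 = 3.361 kΩ.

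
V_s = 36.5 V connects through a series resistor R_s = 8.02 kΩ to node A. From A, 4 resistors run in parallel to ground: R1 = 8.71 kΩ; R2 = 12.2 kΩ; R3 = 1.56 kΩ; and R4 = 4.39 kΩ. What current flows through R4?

Combine the parallel branches: R_p = (1/8.71 + 1/12.2 + 1/1.56 + 1/4.39)⁻¹ = 0.9384 kΩ.
Node voltage V_A = V_s · R_p/(R_s + R_p) = 36.5 × 0.1048 = 3.824 V.
I(R4) = V_A / R4 = 3.824/4.39 = 0.8710 mA.

I ≈ 0.871 mA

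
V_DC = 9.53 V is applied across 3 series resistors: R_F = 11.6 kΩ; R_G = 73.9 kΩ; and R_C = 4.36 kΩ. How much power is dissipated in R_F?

ΣR = 89.86 kΩ → I = 9.53/89.86 = 0.1061 mA.
P = I²R = 0.01125 × 11.6 = 0.1305 mW.

P ≈ 0.130 mW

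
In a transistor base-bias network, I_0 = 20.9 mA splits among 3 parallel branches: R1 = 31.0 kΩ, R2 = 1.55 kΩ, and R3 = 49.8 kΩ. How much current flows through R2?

I ≈ 19.3 mA

ΣG = 1/31.0 + 1/1.55 + 1/49.8 = 0.6975.
R2 takes the fraction G_k/ΣG = 0.6452/0.6975 = 0.9250, so I = 20.9 × 0.9250 = 19.33 mA.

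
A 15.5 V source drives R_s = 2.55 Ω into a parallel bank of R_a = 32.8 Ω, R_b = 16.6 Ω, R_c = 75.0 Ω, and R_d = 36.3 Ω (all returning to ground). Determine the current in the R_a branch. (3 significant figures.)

Combine the parallel branches: R_p = (1/32.8 + 1/16.6 + 1/75.0 + 1/36.3)⁻¹ = 7.598 Ω.
Node voltage V_A = V_DC · R_p/(R_s + R_p) = 15.5 × 0.7487 = 11.61 V.
Branch current I = V_A/R_a = 11.61/32.8 = 0.3538 A.

I ≈ 0.354 A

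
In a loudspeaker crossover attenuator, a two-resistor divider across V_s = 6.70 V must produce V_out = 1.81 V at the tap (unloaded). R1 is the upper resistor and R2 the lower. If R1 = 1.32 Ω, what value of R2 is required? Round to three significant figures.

R2 ≈ 0.489 Ω

The divider ratio is R2/(R1+R2) = 1.81/6.70 = 0.2701.
So R2 = R1 · V_out/(V_s − V_out) = 1.32 × 1.81/(6.70 − 1.81) = 1.32 × 0.3701 = 0.4886 Ω.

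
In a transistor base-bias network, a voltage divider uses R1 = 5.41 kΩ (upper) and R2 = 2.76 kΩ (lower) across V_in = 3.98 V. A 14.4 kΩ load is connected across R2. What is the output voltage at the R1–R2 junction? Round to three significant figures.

R2 ‖ R_L = (2.76 × 14.4)/(2.76 + 14.4) = 2.316 kΩ.
Now apply the divider: V_out = 3.98 × 0.2998 = 1.193 V.

V_out ≈ 1.19 V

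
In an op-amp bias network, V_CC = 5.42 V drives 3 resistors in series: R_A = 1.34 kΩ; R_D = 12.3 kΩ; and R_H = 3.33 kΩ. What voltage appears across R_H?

Series total: ΣR = 1.34 + 12.3 + 3.33 = 16.97 kΩ.
By the voltage-divider rule, V = 5.42 × 3.330/16.97 = 1.064 V.

V ≈ 1.06 V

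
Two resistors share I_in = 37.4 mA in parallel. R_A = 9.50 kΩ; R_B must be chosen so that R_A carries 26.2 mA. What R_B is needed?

R_B ≈ 22.2 kΩ

The fraction through R_A equals R_B/(R_A+R_B).
With f = 0.7005, R_B = R_A · f/(1−f) = 9.50 × 2.339 = 22.22 kΩ.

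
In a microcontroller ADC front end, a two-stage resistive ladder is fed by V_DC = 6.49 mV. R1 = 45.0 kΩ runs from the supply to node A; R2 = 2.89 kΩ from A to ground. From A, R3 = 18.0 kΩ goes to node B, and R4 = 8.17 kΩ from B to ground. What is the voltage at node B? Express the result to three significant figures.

Looking into the second stage from A: R3 + R4 = 26.17 kΩ appears in parallel with R2.
R2 ‖ (R3+R4) = 2.603 kΩ.
So V_A = 6.49 × 0.05467 = 0.3548 mV.
Stage 2 is unloaded, so V_B = V_A · R4/(R3+R4) = 0.3548 × 8.17/26.17 = 0.1108 mV.

V_B ≈ 0.111 mV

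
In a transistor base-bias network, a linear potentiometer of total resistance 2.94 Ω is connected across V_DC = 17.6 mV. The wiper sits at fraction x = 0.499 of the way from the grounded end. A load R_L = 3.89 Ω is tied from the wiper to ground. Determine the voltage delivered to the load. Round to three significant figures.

V_out ≈ 7.39 mV

Split the track: R_lower = x·R_p = 1.467 Ω, R_upper = (1−x)·R_p = 1.473 Ω.
R_L loads the lower segment: effective lower R = 1.065 Ω.
Then V_out = V_DC · 1.065/(1.473 + 1.065) = 7.387 mV.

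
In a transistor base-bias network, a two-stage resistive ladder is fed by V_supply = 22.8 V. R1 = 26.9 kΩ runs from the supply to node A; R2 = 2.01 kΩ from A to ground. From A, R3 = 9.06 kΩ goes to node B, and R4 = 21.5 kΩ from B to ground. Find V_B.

V_B ≈ 1.05 V

The second stage (R3 + R4 = 30.56 kΩ) loads node A in parallel with R2.
Effective lower resistance at A: R2 ‖ 30.56 = 1.886 kΩ.
So V_A = 22.8 × 0.06552 = 1.494 V.
Stage 2 is unloaded, so V_B = V_A · R4/(R3+R4) = 1.494 × 21.5/30.56 = 1.051 V.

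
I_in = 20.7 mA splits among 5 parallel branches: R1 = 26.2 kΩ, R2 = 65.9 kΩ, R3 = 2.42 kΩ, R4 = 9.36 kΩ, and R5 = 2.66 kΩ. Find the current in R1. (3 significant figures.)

Total conductance ΣG = 1/26.2 + 1/65.9 + 1/2.42 + 1/9.36 + 1/2.66 = 0.9493 (units of 1/kΩ).
Current divider: I(R1) = I_in · G_k/ΣG = 20.7 × (0.03817/0.9493) = 20.7 × 0.04020 = 0.8322 mA.

I ≈ 0.832 mA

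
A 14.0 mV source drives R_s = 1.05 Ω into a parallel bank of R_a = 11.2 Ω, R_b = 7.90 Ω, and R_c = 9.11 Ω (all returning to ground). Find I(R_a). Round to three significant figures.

Equivalent of the parallel group: R_p = 3.071 Ω.
V_A by voltage divider: V_A = 14.0 × 3.071/(1.05 + 3.071) = 10.43 mV.
I(R_a) = V_A / R_a = 10.43/11.2 = 0.9315 mA.

I ≈ 0.932 mA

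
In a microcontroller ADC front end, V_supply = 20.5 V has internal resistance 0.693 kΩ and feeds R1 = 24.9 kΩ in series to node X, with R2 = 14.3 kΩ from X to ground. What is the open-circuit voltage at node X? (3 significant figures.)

V_th ≈ 7.35 V

R1' = 0.693 + 24.9 = 25.59 kΩ (source resistance + R1).
With X open, the divider is unloaded: V_th = 20.5 × 14.3/39.89 = 7.348 V.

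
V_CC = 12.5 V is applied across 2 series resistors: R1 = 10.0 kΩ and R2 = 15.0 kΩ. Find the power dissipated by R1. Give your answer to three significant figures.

Series current I = V_CC/ΣR = 12.5/25.00 = 0.5000 mA.
P = I²R = 0.2500 × 10.0 = 2.500 mW.

P ≈ 2.50 mW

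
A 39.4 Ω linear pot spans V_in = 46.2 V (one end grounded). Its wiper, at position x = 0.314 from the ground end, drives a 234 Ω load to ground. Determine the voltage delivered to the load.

Split the track: R_lower = x·R_p = 12.37 Ω, R_upper = (1−x)·R_p = 27.03 Ω.
(x·R_p) ‖ R_L = 11.75 Ω.
V_out = 46.2 × 11.75/(27.03 + 11.75) = 14.00 V.

V_out ≈ 14.0 V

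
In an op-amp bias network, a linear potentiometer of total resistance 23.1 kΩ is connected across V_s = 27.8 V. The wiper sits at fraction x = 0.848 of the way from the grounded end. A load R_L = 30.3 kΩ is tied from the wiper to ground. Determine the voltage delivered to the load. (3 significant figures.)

Split the track: R_lower = x·R_p = 19.59 kΩ, R_upper = (1−x)·R_p = 3.511 kΩ.
(x·R_p) ‖ R_L = 11.90 kΩ.
Then V_out = V_s · 11.90/(3.511 + 11.90) = 21.47 V.
(Unloaded: V_out = x·V_s = 23.6 V.)

V_out ≈ 21.5 V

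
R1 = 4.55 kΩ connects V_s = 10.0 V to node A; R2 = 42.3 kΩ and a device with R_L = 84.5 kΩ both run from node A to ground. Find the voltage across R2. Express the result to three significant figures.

The load sits in parallel with R2, giving an effective lower resistance R2' = R2·R_L/(R2+R_L) = 28.19 kΩ.
Voltage divider with the loaded lower leg: V_out = 10.0 × 28.19/(4.55 + 28.19) = 10.0 × 0.8610 = 8.610 V.

V_out ≈ 8.61 V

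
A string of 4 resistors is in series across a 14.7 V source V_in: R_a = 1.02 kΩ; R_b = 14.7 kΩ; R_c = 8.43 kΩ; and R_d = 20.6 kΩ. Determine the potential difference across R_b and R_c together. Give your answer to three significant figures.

V ≈ 7.60 V

Series total: ΣR = 1.02 + 14.7 + 8.43 + 20.6 = 44.75 kΩ.
R_{R_b..R_c} = 14.7 + 8.43 = 23.13 kΩ.
Voltage divider: V = V_in · (23.13 / 44.75) = 14.7 × 0.5169 = 7.598 V.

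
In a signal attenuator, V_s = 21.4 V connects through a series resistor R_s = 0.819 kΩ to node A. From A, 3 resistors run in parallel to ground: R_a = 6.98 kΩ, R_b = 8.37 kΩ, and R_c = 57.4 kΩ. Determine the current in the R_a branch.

I ≈ 2.49 mA

Parallel bank: R_p = 1/(1/6.98 + 1/8.37 + 1/57.4) = 3.569 kΩ.
Node voltage V_A = V_s · R_p/(R_s + R_p) = 21.4 × 0.8134 = 17.41 V.
I(R_a) = V_A / R_a = 17.41/6.98 = 2.494 mA.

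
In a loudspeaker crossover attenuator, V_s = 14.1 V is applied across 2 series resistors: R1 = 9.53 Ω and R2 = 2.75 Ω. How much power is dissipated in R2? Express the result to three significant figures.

ΣR = 12.28 Ω → I = 14.1/12.28 = 1.148 A.
P(R2) = I²·R2 = (1.148)² × 2.75 = 3.626 W.

P ≈ 3.63 W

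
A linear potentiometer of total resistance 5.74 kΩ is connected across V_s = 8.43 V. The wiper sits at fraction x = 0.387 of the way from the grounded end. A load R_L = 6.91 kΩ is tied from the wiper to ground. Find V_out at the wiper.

The pot divides into 3.519 kΩ above the wiper and 2.221 kΩ below.
R_L loads the lower segment: effective lower R = 1.681 kΩ.
Loaded-divider output: V_out = 8.43 × 0.3233 = 2.725 V.
(Unloaded: V_out = x·V_s = 3.26 V.)

V_out ≈ 2.73 V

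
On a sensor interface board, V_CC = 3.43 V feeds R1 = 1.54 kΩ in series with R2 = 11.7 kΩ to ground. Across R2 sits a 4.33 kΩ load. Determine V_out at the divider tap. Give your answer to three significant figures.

V_out ≈ 2.31 V

First combine the lower leg with the load: R2 ‖ R_L = 3.160 kΩ.
Then V_out = V_CC · R2'/(R1 + R2') = 3.43 × 3.160/4.700 = 2.306 V.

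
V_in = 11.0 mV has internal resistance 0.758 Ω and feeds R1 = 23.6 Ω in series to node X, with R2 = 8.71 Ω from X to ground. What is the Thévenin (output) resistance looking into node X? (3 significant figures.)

R1' = 0.758 + 23.6 = 24.36 Ω (source resistance + R1).
With V_in suppressed (replaced by a short), R_th = R1' ‖ R2 = (24.36 × 8.71)/(24.36 + 8.71) = 6.416 Ω.

R_th ≈ 6.42 Ω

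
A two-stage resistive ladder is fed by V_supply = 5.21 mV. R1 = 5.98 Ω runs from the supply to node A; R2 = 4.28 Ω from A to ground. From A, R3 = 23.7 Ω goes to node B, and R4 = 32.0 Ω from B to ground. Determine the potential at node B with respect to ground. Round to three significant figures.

Node A sees R2 in parallel with the series input of stage 2, R3 + R4 = 55.70 Ω.
Effective lower resistance at A: R2 ‖ 55.70 = 3.975 Ω.
V_A = 5.21 × 3.975/(5.98 + 3.975) = 2.080 mV.
Then the unloaded second divider: V_B = V_A × R4/(R3+R4) = 2.080 × 0.5745 = 1.195 mV.

V_B ≈ 1.20 mV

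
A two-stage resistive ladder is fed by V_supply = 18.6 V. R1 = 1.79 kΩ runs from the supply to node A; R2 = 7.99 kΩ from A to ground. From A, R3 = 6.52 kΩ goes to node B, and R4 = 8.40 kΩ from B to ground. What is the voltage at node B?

V_B ≈ 7.79 V

The second stage (R3 + R4 = 14.92 kΩ) loads node A in parallel with R2.
Effective lower resistance at A: R2 ‖ 14.92 = 5.203 kΩ.
V_A = 18.6 × 5.203/(1.79 + 5.203) = 13.84 V.
V_B = V_A × 0.5630 = 7.792 V.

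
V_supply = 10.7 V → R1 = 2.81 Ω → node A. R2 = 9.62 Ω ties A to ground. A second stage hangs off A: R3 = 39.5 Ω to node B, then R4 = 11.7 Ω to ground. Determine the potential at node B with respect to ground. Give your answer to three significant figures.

V_B ≈ 1.82 V

Node A sees R2 in parallel with the series input of stage 2, R3 + R4 = 51.20 Ω.
R2 ‖ (R3+R4) = 8.098 Ω.
V_A = 10.7 × 8.098/(2.81 + 8.098) = 7.944 V.
Stage 2 is unloaded, so V_B = V_A · R4/(R3+R4) = 7.944 × 11.7/51.20 = 1.815 V.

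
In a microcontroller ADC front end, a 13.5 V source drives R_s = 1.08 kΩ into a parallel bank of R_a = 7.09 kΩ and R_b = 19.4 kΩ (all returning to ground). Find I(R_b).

Equivalent of the parallel group: R_p = 5.192 kΩ.
Node voltage V_A = V_CC · R_p/(R_s + R_p) = 13.5 × 0.8278 = 11.18 V.
I(R_b) = V_A / R_b = 11.18/19.4 = 0.5761 mA.

I ≈ 0.576 mA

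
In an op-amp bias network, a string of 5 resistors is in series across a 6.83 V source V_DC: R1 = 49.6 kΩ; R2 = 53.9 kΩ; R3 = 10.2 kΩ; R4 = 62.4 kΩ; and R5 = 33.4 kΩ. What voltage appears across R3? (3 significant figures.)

ΣR = 49.6 + 53.9 + 10.2 + 62.4 + 33.4 = 209.5 kΩ.
By the voltage-divider rule, V = 6.83 × 10.20/209.5 = 0.3325 V.

V ≈ 0.333 V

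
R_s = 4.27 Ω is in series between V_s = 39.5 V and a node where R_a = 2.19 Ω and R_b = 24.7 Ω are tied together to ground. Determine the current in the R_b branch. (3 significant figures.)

Equivalent of the parallel group: R_p = 2.012 Ω.
V_A = 39.5 × 2.012/6.282 = 12.65 V.
Branch current I = V_A/R_b = 12.65/24.7 = 0.5121 A.

I ≈ 0.512 A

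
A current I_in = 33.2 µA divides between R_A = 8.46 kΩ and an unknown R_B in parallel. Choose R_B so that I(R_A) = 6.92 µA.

In a two-way split, I_A/I_in = R_B/(R_A + R_B).
6.92/33.2 = R_B/(R_A + R_B) → R_B = R_A · (0.2084)/(1 − 0.2084) = 8.46 × 0.2633 = 2.228 kΩ.

R_B ≈ 2.23 kΩ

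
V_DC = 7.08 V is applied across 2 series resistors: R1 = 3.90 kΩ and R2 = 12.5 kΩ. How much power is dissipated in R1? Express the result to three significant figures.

The common current is I = 7.08/16.40 = 0.4317 mA.
P(R1) = I²·R1 = (0.4317)² × 3.90 = 0.7268 mW.

P ≈ 0.727 mW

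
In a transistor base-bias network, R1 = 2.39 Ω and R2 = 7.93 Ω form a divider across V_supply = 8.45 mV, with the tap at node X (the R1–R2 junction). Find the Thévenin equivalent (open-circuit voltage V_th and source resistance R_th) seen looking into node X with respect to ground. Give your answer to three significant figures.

Open-circuit (no load on X): V_th = V_supply · R2/(R1 + R2) = 8.45 × 7.93/(2.390 + 7.93) = 6.493 mV.
With V_supply suppressed (replaced by a short), R_th = R1 ‖ R2 = (2.390 × 7.93)/(2.390 + 7.93) = 1.837 Ω.

V_th ≈ 6.49 mV, R_th ≈ 1.84 Ω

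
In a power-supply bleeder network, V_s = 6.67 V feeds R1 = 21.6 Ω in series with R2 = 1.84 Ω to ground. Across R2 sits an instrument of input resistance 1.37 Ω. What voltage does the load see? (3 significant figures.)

V_out ≈ 0.234 V

R2 ‖ R_L = (1.84 × 1.37)/(1.84 + 1.37) = 0.7853 Ω.
Now apply the divider: V_out = 6.67 × 0.03508 = 0.2340 V.
(Unloaded it would be 0.524 V; the load pulls it down.)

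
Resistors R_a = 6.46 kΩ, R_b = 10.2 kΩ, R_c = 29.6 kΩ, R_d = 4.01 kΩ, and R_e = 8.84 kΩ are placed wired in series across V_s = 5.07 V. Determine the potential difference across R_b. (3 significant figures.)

V ≈ 0.875 V

ΣR = 6.46 + 10.2 + 29.6 + 4.01 + 8.84 = 59.11 kΩ.
Voltage divider: V = V_s · (10.20 / 59.11) = 5.07 × 0.1726 = 0.8749 V.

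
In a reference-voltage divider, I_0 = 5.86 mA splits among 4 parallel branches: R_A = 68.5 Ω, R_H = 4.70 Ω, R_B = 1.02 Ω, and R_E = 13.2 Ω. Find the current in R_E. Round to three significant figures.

Conductances: ΣG = 1/68.5 + 1/4.70 + 1/1.02 + 1/13.2 = 1.284 (1/Ω).
Current divider: I(R_E) = I_0 · G_k/ΣG = 5.86 × (0.07576/1.284) = 5.86 × 0.05902 = 0.3459 mA.

I ≈ 0.346 mA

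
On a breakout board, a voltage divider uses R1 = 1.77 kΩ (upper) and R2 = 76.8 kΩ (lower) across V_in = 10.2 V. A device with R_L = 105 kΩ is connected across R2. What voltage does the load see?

R2 ‖ R_L = (76.8 × 105)/(76.8 + 105) = 44.36 kΩ.
Voltage divider with the loaded lower leg: V_out = 10.2 × 44.36/(1.77 + 44.36) = 10.2 × 0.9616 = 9.809 V.

V_out ≈ 9.81 V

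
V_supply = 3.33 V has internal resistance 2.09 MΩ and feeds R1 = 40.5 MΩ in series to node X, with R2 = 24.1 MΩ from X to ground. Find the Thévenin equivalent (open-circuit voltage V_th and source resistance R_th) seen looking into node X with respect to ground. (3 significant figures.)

V_th ≈ 1.20 V, R_th ≈ 15.4 MΩ

R1' = 2.09 + 40.5 = 42.59 MΩ (source resistance + R1).
With X open, the divider is unloaded: V_th = 3.33 × 24.1/66.69 = 1.203 V.
Zeroing V_supply shorts the top of R1' to ground, so R_th = R1' ‖ R2 = 15.39 MΩ.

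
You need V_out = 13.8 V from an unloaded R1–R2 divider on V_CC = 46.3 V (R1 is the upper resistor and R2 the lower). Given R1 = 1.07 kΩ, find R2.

V_out/V_CC = R2/(R1+R2) = 0.2981.
So R2 = R1 · V_out/(V_CC − V_out) = 1.07 × 13.8/(46.3 − 13.8) = 1.07 × 0.4246 = 0.4543 kΩ.

R2 ≈ 0.454 kΩ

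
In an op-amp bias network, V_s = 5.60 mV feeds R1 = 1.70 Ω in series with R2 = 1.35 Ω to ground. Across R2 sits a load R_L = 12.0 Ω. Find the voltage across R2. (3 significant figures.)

First combine the lower leg with the load: R2 ‖ R_L = 1.213 Ω.
Voltage divider with the loaded lower leg: V_out = 5.60 × 1.213/(1.70 + 1.213) = 5.60 × 0.4165 = 2.332 mV.
(Unloaded it would be 2.48 mV; the load pulls it down.)

V_out ≈ 2.33 mV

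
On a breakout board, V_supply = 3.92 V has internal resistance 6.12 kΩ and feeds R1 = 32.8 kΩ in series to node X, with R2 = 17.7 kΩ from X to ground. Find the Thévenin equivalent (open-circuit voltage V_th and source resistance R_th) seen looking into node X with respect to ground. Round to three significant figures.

V_th ≈ 1.23 V, R_th ≈ 12.2 kΩ

R1' = 6.12 + 32.8 = 38.92 kΩ (source resistance + R1).
Open-circuit (no load on X): V_th = V_supply · R2/(R1' + R2) = 3.92 × 17.7/(38.92 + 17.7) = 1.225 V.
With V_supply suppressed (replaced by a short), R_th = R1' ‖ R2 = (38.92 × 17.7)/(38.92 + 17.7) = 12.17 kΩ.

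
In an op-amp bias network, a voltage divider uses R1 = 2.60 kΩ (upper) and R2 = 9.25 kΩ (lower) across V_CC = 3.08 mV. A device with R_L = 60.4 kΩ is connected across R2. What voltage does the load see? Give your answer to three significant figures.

V_out ≈ 2.33 mV

R2 ‖ R_L = (9.25 × 60.4)/(9.25 + 60.4) = 8.022 kΩ.
Voltage divider with the loaded lower leg: V_out = 3.08 × 8.022/(2.60 + 8.022) = 3.08 × 0.7552 = 2.326 mV.
(Unloaded it would be 2.40 mV; the load pulls it down.)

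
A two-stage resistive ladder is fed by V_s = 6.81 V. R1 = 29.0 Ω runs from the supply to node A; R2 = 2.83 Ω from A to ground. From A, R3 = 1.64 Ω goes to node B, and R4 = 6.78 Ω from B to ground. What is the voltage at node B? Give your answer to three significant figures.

Looking into the second stage from A: R3 + R4 = 8.420 Ω appears in parallel with R2.
Effective lower resistance at A: R2 ‖ 8.420 = 2.118 Ω.
So V_A = 6.81 × 0.06807 = 0.4635 V.
V_B = V_A × 0.8052 = 0.3732 V.

V_B ≈ 0.373 V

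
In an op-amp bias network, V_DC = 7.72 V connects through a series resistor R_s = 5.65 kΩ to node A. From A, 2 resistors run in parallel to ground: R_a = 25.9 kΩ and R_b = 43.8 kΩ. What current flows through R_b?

Equivalent of the parallel group: R_p = 16.28 kΩ.
Node voltage V_A = V_DC · R_p/(R_s + R_p) = 7.72 × 0.7423 = 5.731 V.
Branch current I = V_A/R_b = 5.731/43.8 = 0.1308 mA.

I ≈ 0.131 mA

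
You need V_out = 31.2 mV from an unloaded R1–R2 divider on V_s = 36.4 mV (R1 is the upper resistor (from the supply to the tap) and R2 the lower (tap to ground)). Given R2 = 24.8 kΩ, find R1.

R1 ≈ 4.13 kΩ

Required fraction k = V_out/V_s = 0.8571.
Rearranging, R1 = R2·(1−k)/k = 24.8 × 0.1667 = 4.133 kΩ.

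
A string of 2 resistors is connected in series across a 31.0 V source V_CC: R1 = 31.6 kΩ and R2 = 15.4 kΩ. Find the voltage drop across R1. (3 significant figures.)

V ≈ 20.8 V

ΣR = 31.6 + 15.4 = 47.00 kΩ.
Voltage divider: V = V_CC · (31.60 / 47.00) = 31.0 × 0.6723 = 20.84 V.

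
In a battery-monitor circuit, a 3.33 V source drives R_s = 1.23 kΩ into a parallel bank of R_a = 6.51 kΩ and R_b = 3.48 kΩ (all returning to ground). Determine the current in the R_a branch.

I ≈ 0.332 mA

Equivalent of the parallel group: R_p = 2.268 kΩ.
Node voltage V_A = V_s · R_p/(R_s + R_p) = 3.33 × 0.6483 = 2.159 V.
I(R_a) = V_A / R_a = 2.159/6.51 = 0.3316 mA.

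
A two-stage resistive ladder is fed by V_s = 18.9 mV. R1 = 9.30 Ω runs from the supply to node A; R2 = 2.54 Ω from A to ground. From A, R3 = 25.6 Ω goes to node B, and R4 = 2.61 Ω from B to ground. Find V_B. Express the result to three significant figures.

Node A sees R2 in parallel with the series input of stage 2, R3 + R4 = 28.21 Ω.
R2 ‖ (R3+R4) = 2.330 Ω.
So V_A = 18.9 × 0.2004 = 3.787 mV.
Stage 2 is unloaded, so V_B = V_A · R4/(R3+R4) = 3.787 × 2.61/28.21 = 0.3504 mV.

V_B ≈ 0.350 mV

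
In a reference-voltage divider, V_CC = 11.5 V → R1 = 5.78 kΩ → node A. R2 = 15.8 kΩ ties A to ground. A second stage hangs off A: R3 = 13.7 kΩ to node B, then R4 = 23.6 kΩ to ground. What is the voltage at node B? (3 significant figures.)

The second stage (R3 + R4 = 37.30 kΩ) loads node A in parallel with R2.
Effective lower resistance at A: R2 ‖ 37.30 = 11.10 kΩ.
First divider: V_A = V_CC · 11.10/(5.78 + 11.10) = 7.562 V.
Then the unloaded second divider: V_B = V_A × R4/(R3+R4) = 7.562 × 0.6327 = 4.784 V.

V_B ≈ 4.78 V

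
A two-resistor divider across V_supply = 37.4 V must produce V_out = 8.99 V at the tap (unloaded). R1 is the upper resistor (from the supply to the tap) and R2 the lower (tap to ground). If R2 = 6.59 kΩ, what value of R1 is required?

R1 ≈ 20.8 kΩ

The divider ratio is R2/(R1+R2) = 8.99/37.4 = 0.2404.
Rearranging, R1 = R2·(1−k)/k = 6.59 × 3.160 = 20.83 kΩ.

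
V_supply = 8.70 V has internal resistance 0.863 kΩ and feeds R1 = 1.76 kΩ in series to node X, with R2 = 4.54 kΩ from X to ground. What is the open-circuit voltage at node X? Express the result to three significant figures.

V_th ≈ 5.51 V

R1' = 0.863 + 1.76 = 2.623 kΩ (source resistance + R1).
Open-circuit (no load on X): V_th = V_supply · R2/(R1' + R2) = 8.70 × 4.54/(2.623 + 4.54) = 5.514 V.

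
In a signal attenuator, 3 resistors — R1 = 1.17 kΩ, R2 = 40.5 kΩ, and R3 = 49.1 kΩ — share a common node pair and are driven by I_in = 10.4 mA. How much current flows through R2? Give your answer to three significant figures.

I ≈ 0.285 mA

ΣG = 1/1.17 + 1/40.5 + 1/49.1 = 0.8998.
R2 takes the fraction G_k/ΣG = 0.02469/0.8998 = 0.02744, so I = 10.4 × 0.02744 = 0.2854 mA.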